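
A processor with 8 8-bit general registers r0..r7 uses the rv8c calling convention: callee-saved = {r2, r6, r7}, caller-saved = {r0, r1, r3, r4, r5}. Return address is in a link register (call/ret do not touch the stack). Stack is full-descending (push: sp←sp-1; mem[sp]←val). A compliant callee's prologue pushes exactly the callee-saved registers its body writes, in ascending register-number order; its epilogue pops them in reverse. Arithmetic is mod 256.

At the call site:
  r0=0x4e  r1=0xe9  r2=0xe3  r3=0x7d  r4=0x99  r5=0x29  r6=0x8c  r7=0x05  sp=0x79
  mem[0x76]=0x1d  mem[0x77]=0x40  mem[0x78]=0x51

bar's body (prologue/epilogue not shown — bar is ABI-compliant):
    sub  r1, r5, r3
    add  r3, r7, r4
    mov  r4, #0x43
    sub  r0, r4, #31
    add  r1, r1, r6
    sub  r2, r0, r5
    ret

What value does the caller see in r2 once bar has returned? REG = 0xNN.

REG = 0xe3

prologue: push r2 -> mem[0x78]=0xe3, sp=0x78
body[0] sub  r1, r5, r3 -> r1=0xac
body[1] add  r3, r7, r4 -> r3=0x9e
body[2] mov  r4, #0x43 -> r4=0x43
body[3] sub  r0, r4, #31 -> r0=0x24
body[4] add  r1, r1, r6 -> r1=0x38
body[5] sub  r2, r0, r5 -> r2=0xfb
epilogue: pop r2=0xe3, sp=0x79
r2 is callee-saved -> restored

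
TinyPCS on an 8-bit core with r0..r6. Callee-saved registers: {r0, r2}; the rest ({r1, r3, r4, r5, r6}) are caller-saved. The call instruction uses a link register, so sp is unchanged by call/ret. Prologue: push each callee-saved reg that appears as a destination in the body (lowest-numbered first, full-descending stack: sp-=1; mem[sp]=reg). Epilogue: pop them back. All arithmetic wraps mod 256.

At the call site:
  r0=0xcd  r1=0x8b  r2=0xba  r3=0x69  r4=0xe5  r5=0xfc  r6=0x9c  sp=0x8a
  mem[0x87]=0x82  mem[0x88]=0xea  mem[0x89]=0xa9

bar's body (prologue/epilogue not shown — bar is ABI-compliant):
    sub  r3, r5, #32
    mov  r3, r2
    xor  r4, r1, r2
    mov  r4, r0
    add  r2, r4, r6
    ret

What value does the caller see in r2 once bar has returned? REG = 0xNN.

REG = 0xba

prologue: push r2 -> mem[0x89]=0xba, sp=0x89
body[0] sub  r3, r5, #32 -> r3=0xdc
body[1] mov  r3, r2 -> r3=0xba
body[2] xor  r4, r1, r2 -> r4=0x31
body[3] mov  r4, r0 -> r4=0xcd
body[4] add  r2, r4, r6 -> r2=0x69
epilogue: pop r2=0xba, sp=0x8a
r2 is callee-saved -> restored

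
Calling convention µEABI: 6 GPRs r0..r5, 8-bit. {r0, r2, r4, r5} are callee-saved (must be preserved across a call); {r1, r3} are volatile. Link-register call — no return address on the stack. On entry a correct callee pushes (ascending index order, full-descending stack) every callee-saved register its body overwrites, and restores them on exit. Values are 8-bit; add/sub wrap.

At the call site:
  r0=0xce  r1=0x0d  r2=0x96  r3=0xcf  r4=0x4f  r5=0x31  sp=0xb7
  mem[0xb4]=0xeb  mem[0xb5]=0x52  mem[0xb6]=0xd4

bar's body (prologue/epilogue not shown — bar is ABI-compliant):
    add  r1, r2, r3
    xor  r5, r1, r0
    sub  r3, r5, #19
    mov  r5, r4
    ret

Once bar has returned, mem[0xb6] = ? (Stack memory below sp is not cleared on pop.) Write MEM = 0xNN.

prologue: push r5 -> mem[0xb6]=0x31, sp=0xb6
body[0] add  r1, r2, r3 -> r1=0x65
body[1] xor  r5, r1, r0 -> r5=0xab
body[2] sub  r3, r5, #19 -> r3=0x98
body[3] mov  r5, r4 -> r5=0x4f
epilogue: pop r5=0x31, sp=0xb7
prologue pushed ['r5'] at ['0xb6']

MEM = 0x31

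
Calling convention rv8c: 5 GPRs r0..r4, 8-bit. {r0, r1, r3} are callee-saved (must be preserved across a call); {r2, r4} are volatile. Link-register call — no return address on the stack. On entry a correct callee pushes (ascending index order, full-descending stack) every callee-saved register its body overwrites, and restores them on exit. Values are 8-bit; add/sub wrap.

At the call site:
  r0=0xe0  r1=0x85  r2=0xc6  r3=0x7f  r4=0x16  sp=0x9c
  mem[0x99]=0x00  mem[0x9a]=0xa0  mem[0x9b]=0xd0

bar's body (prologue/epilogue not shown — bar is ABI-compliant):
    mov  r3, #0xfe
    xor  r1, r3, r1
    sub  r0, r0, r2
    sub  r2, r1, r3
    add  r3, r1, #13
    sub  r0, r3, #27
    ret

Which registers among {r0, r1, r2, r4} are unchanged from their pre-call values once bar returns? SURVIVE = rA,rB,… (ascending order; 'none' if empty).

SURVIVE = r0,r1,r4

prologue: push r0 -> mem[0x9b]=0xe0, sp=0x9b
prologue: push r1 -> mem[0x9a]=0x85, sp=0x9a
prologue: push r3 -> mem[0x99]=0x7f, sp=0x99
body[0] mov  r3, #0xfe -> r3=0xfe
body[1] xor  r1, r3, r1 -> r1=0x7b
body[2] sub  r0, r0, r2 -> r0=0x1a
body[3] sub  r2, r1, r3 -> r2=0x7d
body[4] add  r3, r1, #13 -> r3=0x88
body[5] sub  r0, r3, #27 -> r0=0x6d
epilogue: pop r3=0x7f, sp=0x9a
epilogue: pop r1=0x85, sp=0x9b
epilogue: pop r0=0xe0, sp=0x9c
r0: callee-saved, written=True
r1: callee-saved, written=True
r2: caller-saved, written=True
r4: caller-saved, written=False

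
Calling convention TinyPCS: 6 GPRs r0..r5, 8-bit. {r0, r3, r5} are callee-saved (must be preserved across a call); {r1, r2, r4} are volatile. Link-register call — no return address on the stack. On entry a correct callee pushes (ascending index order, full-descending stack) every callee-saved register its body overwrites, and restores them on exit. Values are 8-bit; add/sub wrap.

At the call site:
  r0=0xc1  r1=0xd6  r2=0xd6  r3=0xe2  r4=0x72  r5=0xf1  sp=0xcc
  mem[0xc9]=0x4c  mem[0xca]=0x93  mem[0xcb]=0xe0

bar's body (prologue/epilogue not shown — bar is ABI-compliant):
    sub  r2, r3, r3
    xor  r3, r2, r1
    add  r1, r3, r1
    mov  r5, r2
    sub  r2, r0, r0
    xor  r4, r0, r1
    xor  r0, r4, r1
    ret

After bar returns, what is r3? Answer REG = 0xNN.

REG = 0xe2

prologue: push r0 -> mem[0xcb]=0xc1, sp=0xcb
prologue: push r3 -> mem[0xca]=0xe2, sp=0xca
prologue: push r5 -> mem[0xc9]=0xf1, sp=0xc9
body[0] sub  r2, r3, r3 -> r2=0x00
body[1] xor  r3, r2, r1 -> r3=0xd6
body[2] add  r1, r3, r1 -> r1=0xac
body[3] mov  r5, r2 -> r5=0x00
body[4] sub  r2, r0, r0 -> r2=0x00
body[5] xor  r4, r0, r1 -> r4=0x6d
body[6] xor  r0, r4, r1 -> r0=0xc1
epilogue: pop r5=0xf1, sp=0xca
epilogue: pop r3=0xe2, sp=0xcb
epilogue: pop r0=0xc1, sp=0xcc
r3 is callee-saved -> restored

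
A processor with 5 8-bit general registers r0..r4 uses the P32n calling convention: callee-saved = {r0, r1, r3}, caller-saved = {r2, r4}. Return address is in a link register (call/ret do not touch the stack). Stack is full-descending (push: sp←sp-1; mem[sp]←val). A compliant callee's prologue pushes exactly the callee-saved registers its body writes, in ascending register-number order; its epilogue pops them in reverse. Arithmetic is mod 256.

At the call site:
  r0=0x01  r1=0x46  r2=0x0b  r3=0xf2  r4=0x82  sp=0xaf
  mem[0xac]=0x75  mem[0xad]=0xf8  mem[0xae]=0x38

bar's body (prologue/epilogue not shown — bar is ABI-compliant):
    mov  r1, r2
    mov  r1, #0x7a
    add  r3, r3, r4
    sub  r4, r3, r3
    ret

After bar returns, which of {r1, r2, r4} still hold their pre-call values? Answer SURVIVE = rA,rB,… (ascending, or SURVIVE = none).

prologue: push r1 -> mem[0xae]=0x46, sp=0xae
prologue: push r3 -> mem[0xad]=0xf2, sp=0xad
body[0] mov  r1, r2 -> r1=0x0b
body[1] mov  r1, #0x7a -> r1=0x7a
body[2] add  r3, r3, r4 -> r3=0x74
body[3] sub  r4, r3, r3 -> r4=0x00
epilogue: pop r3=0xf2, sp=0xae
epilogue: pop r1=0x46, sp=0xaf
r1: callee-saved, written=True
r2: caller-saved, written=False
r4: caller-saved, written=True

SURVIVE = r1,r2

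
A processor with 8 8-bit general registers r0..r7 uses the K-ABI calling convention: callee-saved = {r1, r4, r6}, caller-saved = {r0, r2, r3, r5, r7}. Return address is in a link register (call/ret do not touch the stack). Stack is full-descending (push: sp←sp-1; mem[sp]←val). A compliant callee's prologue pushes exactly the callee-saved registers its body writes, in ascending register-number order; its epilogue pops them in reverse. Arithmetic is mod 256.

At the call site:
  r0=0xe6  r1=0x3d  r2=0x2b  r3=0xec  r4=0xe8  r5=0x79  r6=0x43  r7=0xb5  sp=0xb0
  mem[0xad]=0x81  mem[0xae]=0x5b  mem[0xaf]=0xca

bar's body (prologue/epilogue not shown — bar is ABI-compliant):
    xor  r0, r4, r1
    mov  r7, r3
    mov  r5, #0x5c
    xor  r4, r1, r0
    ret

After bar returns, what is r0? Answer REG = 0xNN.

REG = 0xd5

prologue: push r4 -> mem[0xaf]=0xe8, sp=0xaf
body[0] xor  r0, r4, r1 -> r0=0xd5
body[1] mov  r7, r3 -> r7=0xec
body[2] mov  r5, #0x5c -> r5=0x5c
body[3] xor  r4, r1, r0 -> r4=0xe8
epilogue: pop r4=0xe8, sp=0xb0
r0 is caller-saved -> body value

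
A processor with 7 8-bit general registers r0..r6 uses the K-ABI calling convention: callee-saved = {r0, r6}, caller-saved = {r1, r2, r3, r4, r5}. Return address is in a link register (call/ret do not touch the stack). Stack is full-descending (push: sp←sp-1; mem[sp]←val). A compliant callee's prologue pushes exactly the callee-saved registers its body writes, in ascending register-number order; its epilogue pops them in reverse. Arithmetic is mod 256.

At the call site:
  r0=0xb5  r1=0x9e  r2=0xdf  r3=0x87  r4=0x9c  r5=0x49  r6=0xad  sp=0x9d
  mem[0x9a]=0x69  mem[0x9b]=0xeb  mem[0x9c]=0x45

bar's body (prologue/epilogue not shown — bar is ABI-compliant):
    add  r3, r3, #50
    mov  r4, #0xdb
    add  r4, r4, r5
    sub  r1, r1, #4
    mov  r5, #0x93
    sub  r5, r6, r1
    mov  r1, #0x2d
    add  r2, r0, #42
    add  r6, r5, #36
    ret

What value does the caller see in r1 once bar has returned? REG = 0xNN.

REG = 0x2d

prologue: push r6 → mem[0x9c]=0xad, sp=0x9c
body[0] add  r3, r3, #50 → r3=0xb9
body[1] mov  r4, #0xdb → r4=0xdb
body[2] add  r4, r4, r5 → r4=0x24
body[3] sub  r1, r1, #4 → r1=0x9a
body[4] mov  r5, #0x93 → r5=0x93
body[5] sub  r5, r6, r1 → r5=0x13
body[6] mov  r1, #0x2d → r1=0x2d
body[7] add  r2, r0, #42 → r2=0xdf
body[8] add  r6, r5, #36 → r6=0x37
epilogue: pop r6=0xad, sp=0x9d
r1 is caller-saved → body value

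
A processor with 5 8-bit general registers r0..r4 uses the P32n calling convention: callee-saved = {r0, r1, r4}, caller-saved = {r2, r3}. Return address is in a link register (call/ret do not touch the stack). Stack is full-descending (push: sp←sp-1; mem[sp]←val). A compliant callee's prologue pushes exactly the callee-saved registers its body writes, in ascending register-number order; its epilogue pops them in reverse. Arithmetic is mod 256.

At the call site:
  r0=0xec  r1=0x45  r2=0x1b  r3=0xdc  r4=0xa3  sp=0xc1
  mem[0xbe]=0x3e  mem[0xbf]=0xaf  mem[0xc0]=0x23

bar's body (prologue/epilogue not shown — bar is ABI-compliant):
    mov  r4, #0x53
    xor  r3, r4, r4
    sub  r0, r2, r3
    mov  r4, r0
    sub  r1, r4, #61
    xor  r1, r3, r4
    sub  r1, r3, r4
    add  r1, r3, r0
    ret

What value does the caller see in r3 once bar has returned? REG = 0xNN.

prologue: push r0 → mem[0xc0]=0xec, sp=0xc0
prologue: push r1 → mem[0xbf]=0x45, sp=0xbf
prologue: push r4 → mem[0xbe]=0xa3, sp=0xbe
body[0] mov  r4, #0x53 → r4=0x53
body[1] xor  r3, r4, r4 → r3=0x00
body[2] sub  r0, r2, r3 → r0=0x1b
body[3] mov  r4, r0 → r4=0x1b
body[4] sub  r1, r4, #61 → r1=0xde
body[5] xor  r1, r3, r4 → r1=0x1b
body[6] sub  r1, r3, r4 → r1=0xe5
body[7] add  r1, r3, r0 → r1=0x1b
epilogue: pop r4=0xa3, sp=0xbf
epilogue: pop r1=0x45, sp=0xc0
epilogue: pop r0=0xec, sp=0xc1
r3 is caller-saved → body value

REG = 0x00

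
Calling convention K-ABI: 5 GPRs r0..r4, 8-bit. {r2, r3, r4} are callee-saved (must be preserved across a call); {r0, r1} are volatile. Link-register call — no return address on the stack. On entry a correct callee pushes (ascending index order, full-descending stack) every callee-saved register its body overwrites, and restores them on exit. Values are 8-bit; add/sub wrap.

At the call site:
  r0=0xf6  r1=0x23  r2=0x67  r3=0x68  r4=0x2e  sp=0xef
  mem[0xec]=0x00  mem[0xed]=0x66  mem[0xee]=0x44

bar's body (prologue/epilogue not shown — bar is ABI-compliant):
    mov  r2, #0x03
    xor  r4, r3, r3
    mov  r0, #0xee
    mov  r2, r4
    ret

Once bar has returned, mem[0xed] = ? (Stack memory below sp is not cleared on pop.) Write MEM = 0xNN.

prologue: push r2 -> mem[0xee]=0x67, sp=0xee
prologue: push r4 -> mem[0xed]=0x2e, sp=0xed
body[0] mov  r2, #0x03 -> r2=0x03
body[1] xor  r4, r3, r3 -> r4=0x00
body[2] mov  r0, #0xee -> r0=0xee
body[3] mov  r2, r4 -> r2=0x00
epilogue: pop r4=0x2e, sp=0xee
epilogue: pop r2=0x67, sp=0xef
prologue pushed ['r2', 'r4'] at ['0xee', '0xed']

MEM = 0x2e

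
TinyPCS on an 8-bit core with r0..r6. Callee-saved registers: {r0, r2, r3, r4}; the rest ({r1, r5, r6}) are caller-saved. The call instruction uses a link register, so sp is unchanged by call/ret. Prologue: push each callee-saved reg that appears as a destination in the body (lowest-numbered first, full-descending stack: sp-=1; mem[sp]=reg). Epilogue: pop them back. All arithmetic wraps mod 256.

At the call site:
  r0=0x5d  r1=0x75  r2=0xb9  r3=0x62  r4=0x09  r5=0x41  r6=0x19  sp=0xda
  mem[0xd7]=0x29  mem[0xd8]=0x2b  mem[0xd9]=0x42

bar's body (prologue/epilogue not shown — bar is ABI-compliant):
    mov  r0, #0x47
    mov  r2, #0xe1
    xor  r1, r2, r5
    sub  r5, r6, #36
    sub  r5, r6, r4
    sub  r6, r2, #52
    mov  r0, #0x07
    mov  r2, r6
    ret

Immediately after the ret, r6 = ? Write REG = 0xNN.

prologue: push r0 -> mem[0xd9]=0x5d, sp=0xd9
prologue: push r2 -> mem[0xd8]=0xb9, sp=0xd8
body[0] mov  r0, #0x47 -> r0=0x47
body[1] mov  r2, #0xe1 -> r2=0xe1
body[2] xor  r1, r2, r5 -> r1=0xa0
body[3] sub  r5, r6, #36 -> r5=0xf5
body[4] sub  r5, r6, r4 -> r5=0x10
body[5] sub  r6, r2, #52 -> r6=0xad
body[6] mov  r0, #0x07 -> r0=0x07
body[7] mov  r2, r6 -> r2=0xad
epilogue: pop r2=0xb9, sp=0xd9
epilogue: pop r0=0x5d, sp=0xda
r6 is caller-saved -> body value

REG = 0xad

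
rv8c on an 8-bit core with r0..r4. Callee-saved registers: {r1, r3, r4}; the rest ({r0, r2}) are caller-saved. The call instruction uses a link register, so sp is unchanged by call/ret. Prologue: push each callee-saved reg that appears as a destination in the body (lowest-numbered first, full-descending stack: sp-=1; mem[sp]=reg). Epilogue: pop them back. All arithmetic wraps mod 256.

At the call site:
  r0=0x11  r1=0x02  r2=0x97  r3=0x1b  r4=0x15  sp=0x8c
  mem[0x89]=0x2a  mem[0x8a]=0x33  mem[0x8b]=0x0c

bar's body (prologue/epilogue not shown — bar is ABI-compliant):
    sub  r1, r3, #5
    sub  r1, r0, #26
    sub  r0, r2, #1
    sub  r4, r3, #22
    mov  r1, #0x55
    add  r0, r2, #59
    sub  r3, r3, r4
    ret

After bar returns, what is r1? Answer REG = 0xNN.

prologue: push r1 → mem[0x8b]=0x02, sp=0x8b
prologue: push r3 → mem[0x8a]=0x1b, sp=0x8a
prologue: push r4 → mem[0x89]=0x15, sp=0x89
body[0] sub  r1, r3, #5 → r1=0x16
body[1] sub  r1, r0, #26 → r1=0xf7
body[2] sub  r0, r2, #1 → r0=0x96
body[3] sub  r4, r3, #22 → r4=0x05
body[4] mov  r1, #0x55 → r1=0x55
body[5] add  r0, r2, #59 → r0=0xd2
body[6] sub  r3, r3, r4 → r3=0x16
epilogue: pop r4=0x15, sp=0x8a
epilogue: pop r3=0x1b, sp=0x8b
epilogue: pop r1=0x02, sp=0x8c
r1 is callee-saved → restored

REG = 0x02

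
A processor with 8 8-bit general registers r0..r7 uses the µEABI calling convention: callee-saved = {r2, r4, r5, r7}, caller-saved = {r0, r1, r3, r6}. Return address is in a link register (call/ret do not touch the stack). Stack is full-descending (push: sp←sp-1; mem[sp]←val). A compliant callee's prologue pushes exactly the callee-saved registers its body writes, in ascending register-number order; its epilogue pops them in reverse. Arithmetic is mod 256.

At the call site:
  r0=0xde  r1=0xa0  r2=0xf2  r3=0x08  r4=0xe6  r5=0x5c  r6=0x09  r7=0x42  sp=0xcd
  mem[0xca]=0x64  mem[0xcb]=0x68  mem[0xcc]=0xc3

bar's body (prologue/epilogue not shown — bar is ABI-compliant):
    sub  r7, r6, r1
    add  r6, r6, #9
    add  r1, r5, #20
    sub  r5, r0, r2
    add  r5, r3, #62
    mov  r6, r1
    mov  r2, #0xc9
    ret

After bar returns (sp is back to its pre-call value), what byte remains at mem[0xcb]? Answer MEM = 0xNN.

prologue: push r2 → mem[0xcc]=0xf2, sp=0xcc
prologue: push r5 → mem[0xcb]=0x5c, sp=0xcb
prologue: push r7 → mem[0xca]=0x42, sp=0xca
body[0] sub  r7, r6, r1 → r7=0x69
body[1] add  r6, r6, #9 → r6=0x12
body[2] add  r1, r5, #20 → r1=0x70
body[3] sub  r5, r0, r2 → r5=0xec
body[4] add  r5, r3, #62 → r5=0x46
body[5] mov  r6, r1 → r6=0x70
body[6] mov  r2, #0xc9 → r2=0xc9
epilogue: pop r7=0x42, sp=0xcb
epilogue: pop r5=0x5c, sp=0xcc
epilogue: pop r2=0xf2, sp=0xcd
prologue pushed ['r2', 'r5', 'r7'] at ['0xcc', '0xcb', '0xca']

MEM = 0x5c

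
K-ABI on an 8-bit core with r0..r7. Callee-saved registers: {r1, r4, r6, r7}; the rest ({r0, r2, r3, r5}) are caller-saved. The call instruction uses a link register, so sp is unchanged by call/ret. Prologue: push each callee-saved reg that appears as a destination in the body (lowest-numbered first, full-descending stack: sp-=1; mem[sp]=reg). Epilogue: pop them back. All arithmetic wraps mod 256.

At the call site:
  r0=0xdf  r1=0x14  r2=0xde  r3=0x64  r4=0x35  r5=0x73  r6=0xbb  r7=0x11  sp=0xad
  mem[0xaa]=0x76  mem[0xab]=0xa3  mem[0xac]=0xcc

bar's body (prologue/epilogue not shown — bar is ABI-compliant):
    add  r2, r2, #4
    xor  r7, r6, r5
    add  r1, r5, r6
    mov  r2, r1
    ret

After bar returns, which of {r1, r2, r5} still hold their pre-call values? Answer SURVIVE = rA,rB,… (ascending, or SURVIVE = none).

prologue: push r1 → mem[0xac]=0x14, sp=0xac
prologue: push r7 → mem[0xab]=0x11, sp=0xab
body[0] add  r2, r2, #4 → r2=0xe2
body[1] xor  r7, r6, r5 → r7=0xc8
body[2] add  r1, r5, r6 → r1=0x2e
body[3] mov  r2, r1 → r2=0x2e
epilogue: pop r7=0x11, sp=0xac
epilogue: pop r1=0x14, sp=0xad
r1: callee-saved, written=True
r2: caller-saved, written=True
r5: caller-saved, written=False

SURVIVE = r1,r5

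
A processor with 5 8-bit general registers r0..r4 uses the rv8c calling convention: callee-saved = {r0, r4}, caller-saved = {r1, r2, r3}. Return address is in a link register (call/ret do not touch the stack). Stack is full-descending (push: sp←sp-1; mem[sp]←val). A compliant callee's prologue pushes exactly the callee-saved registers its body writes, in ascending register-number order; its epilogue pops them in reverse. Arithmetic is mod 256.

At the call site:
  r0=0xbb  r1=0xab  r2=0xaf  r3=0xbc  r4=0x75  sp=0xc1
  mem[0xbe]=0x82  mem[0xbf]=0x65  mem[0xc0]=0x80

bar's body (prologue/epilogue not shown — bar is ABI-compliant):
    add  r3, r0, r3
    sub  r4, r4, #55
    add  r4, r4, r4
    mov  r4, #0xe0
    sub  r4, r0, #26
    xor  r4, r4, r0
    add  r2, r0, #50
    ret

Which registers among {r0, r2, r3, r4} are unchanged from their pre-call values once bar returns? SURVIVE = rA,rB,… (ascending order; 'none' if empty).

SURVIVE = r0,r4

prologue: push r4 -> mem[0xc0]=0x75, sp=0xc0
body[0] add  r3, r0, r3 -> r3=0x77
body[1] sub  r4, r4, #55 -> r4=0x3e
body[2] add  r4, r4, r4 -> r4=0x7c
body[3] mov  r4, #0xe0 -> r4=0xe0
body[4] sub  r4, r0, #26 -> r4=0xa1
body[5] xor  r4, r4, r0 -> r4=0x1a
body[6] add  r2, r0, #50 -> r2=0xed
epilogue: pop r4=0x75, sp=0xc1
r0: callee-saved, written=False
r2: caller-saved, written=True
r3: caller-saved, written=True
r4: callee-saved, written=True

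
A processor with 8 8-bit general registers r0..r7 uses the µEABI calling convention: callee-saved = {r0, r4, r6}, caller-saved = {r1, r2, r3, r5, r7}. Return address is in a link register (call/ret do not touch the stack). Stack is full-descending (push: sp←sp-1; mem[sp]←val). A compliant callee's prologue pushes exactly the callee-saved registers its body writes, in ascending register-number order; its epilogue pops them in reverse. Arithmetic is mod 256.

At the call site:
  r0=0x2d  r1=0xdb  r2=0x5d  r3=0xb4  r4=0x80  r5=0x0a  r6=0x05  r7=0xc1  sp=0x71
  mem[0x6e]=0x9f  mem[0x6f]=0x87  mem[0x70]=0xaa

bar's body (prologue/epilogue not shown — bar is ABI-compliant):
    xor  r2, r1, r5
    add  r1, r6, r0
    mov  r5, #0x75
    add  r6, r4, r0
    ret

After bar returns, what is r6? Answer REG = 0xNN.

prologue: push r6 → mem[0x70]=0x05, sp=0x70
body[0] xor  r2, r1, r5 → r2=0xd1
body[1] add  r1, r6, r0 → r1=0x32
body[2] mov  r5, #0x75 → r5=0x75
body[3] add  r6, r4, r0 → r6=0xad
epilogue: pop r6=0x05, sp=0x71
r6 is callee-saved → restored

REG = 0x05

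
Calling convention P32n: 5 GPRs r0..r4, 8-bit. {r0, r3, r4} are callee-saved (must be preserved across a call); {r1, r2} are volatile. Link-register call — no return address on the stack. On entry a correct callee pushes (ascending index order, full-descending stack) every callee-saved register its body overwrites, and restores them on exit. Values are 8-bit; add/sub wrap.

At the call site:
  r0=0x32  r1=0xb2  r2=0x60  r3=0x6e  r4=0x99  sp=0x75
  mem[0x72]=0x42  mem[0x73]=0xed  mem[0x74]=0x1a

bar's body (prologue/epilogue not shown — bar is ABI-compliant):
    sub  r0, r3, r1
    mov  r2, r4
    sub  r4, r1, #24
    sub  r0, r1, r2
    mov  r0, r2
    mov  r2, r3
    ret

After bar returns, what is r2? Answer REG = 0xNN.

REG = 0x6e

prologue: push r0 -> mem[0x74]=0x32, sp=0x74
prologue: push r4 -> mem[0x73]=0x99, sp=0x73
body[0] sub  r0, r3, r1 -> r0=0xbc
body[1] mov  r2, r4 -> r2=0x99
body[2] sub  r4, r1, #24 -> r4=0x9a
body[3] sub  r0, r1, r2 -> r0=0x19
body[4] mov  r0, r2 -> r0=0x99
body[5] mov  r2, r3 -> r2=0x6e
epilogue: pop r4=0x99, sp=0x74
epilogue: pop r0=0x32, sp=0x75
r2 is caller-saved -> body value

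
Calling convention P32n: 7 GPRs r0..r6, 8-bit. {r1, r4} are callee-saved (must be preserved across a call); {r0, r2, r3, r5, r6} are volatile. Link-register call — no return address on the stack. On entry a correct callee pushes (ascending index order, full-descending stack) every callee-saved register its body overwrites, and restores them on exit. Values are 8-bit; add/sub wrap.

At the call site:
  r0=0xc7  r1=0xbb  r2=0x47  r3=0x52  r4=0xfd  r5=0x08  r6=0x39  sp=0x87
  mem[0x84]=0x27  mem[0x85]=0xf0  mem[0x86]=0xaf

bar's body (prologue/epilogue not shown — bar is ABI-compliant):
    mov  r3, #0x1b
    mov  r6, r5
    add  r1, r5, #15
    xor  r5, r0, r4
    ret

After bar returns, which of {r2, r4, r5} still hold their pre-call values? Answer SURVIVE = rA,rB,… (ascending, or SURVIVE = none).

SURVIVE = r2,r4

prologue: push r1 → mem[0x86]=0xbb, sp=0x86
body[0] mov  r3, #0x1b → r3=0x1b
body[1] mov  r6, r5 → r6=0x08
body[2] add  r1, r5, #15 → r1=0x17
body[3] xor  r5, r0, r4 → r5=0x3a
epilogue: pop r1=0xbb, sp=0x87
r2: caller-saved, written=False
r4: callee-saved, written=False
r5: caller-saved, written=True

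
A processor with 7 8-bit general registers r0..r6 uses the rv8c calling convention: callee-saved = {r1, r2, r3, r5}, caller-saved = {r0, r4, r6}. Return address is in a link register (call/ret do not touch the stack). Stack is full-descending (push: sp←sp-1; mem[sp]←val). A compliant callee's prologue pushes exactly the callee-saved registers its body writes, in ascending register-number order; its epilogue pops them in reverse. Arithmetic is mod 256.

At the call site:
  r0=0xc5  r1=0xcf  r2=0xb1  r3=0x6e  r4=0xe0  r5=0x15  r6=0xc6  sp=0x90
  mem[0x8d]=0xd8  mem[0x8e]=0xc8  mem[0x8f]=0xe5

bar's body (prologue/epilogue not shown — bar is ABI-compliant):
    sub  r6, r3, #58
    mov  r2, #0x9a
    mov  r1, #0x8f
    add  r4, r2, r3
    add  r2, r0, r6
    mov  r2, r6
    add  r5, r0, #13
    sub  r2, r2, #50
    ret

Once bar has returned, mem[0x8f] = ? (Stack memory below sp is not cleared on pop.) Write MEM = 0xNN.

prologue: push r1 → mem[0x8f]=0xcf, sp=0x8f
prologue: push r2 → mem[0x8e]=0xb1, sp=0x8e
prologue: push r5 → mem[0x8d]=0x15, sp=0x8d
body[0] sub  r6, r3, #58 → r6=0x34
body[1] mov  r2, #0x9a → r2=0x9a
body[2] mov  r1, #0x8f → r1=0x8f
body[3] add  r4, r2, r3 → r4=0x08
body[4] add  r2, r0, r6 → r2=0xf9
body[5] mov  r2, r6 → r2=0x34
body[6] add  r5, r0, #13 → r5=0xd2
body[7] sub  r2, r2, #50 → r2=0x02
epilogue: pop r5=0x15, sp=0x8e
epilogue: pop r2=0xb1, sp=0x8f
epilogue: pop r1=0xcf, sp=0x90
prologue pushed ['r1', 'r2', 'r5'] at ['0x8f', '0x8e', '0x8d']

MEM = 0xcf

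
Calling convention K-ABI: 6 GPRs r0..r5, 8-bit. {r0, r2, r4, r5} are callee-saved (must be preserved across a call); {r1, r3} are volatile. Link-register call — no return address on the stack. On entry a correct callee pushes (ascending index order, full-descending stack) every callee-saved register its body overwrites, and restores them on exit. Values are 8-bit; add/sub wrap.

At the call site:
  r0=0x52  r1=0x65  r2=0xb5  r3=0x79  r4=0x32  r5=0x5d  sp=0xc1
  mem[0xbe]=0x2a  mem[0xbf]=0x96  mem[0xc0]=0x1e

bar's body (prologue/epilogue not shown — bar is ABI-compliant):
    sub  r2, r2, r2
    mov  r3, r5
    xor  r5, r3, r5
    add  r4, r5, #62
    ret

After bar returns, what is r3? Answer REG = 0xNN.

prologue: push r2 -> mem[0xc0]=0xb5, sp=0xc0
prologue: push r4 -> mem[0xbf]=0x32, sp=0xbf
prologue: push r5 -> mem[0xbe]=0x5d, sp=0xbe
body[0] sub  r2, r2, r2 -> r2=0x00
body[1] mov  r3, r5 -> r3=0x5d
body[2] xor  r5, r3, r5 -> r5=0x00
body[3] add  r4, r5, #62 -> r4=0x3e
epilogue: pop r5=0x5d, sp=0xbf
epilogue: pop r4=0x32, sp=0xc0
epilogue: pop r2=0xb5, sp=0xc1
r3 is caller-saved -> body value

REG = 0x5d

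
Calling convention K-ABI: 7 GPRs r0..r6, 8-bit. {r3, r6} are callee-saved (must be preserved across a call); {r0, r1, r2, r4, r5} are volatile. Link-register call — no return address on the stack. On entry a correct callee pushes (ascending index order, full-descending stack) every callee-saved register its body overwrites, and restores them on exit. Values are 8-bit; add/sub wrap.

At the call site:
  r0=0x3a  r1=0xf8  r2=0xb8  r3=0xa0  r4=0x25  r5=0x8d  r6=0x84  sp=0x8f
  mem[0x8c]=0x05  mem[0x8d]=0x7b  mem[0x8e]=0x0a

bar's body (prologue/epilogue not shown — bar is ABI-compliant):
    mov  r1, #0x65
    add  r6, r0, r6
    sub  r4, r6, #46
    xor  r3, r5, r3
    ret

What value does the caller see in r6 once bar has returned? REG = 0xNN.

prologue: push r3 -> mem[0x8e]=0xa0, sp=0x8e
prologue: push r6 -> mem[0x8d]=0x84, sp=0x8d
body[0] mov  r1, #0x65 -> r1=0x65
body[1] add  r6, r0, r6 -> r6=0xbe
body[2] sub  r4, r6, #46 -> r4=0x90
body[3] xor  r3, r5, r3 -> r3=0x2d
epilogue: pop r6=0x84, sp=0x8e
epilogue: pop r3=0xa0, sp=0x8f
r6 is callee-saved -> restored

REG = 0x84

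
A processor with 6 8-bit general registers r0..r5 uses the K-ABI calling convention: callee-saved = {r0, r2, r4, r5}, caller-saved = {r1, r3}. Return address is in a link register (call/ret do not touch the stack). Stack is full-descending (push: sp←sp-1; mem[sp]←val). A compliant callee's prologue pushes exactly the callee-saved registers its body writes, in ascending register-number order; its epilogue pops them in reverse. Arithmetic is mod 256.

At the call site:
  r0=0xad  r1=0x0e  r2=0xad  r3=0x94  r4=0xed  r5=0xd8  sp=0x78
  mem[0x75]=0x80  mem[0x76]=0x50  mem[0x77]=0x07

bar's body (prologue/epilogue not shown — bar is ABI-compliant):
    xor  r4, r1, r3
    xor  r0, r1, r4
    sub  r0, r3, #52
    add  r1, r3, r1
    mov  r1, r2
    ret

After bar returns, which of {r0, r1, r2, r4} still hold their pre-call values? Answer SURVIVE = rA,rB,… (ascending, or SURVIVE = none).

SURVIVE = r0,r2,r4

prologue: push r0 -> mem[0x77]=0xad, sp=0x77
prologue: push r4 -> mem[0x76]=0xed, sp=0x76
body[0] xor  r4, r1, r3 -> r4=0x9a
body[1] xor  r0, r1, r4 -> r0=0x94
body[2] sub  r0, r3, #52 -> r0=0x60
body[3] add  r1, r3, r1 -> r1=0xa2
body[4] mov  r1, r2 -> r1=0xad
epilogue: pop r4=0xed, sp=0x77
epilogue: pop r0=0xad, sp=0x78
r0: callee-saved, written=True
r1: caller-saved, written=True
r2: callee-saved, written=False
r4: callee-saved, written=True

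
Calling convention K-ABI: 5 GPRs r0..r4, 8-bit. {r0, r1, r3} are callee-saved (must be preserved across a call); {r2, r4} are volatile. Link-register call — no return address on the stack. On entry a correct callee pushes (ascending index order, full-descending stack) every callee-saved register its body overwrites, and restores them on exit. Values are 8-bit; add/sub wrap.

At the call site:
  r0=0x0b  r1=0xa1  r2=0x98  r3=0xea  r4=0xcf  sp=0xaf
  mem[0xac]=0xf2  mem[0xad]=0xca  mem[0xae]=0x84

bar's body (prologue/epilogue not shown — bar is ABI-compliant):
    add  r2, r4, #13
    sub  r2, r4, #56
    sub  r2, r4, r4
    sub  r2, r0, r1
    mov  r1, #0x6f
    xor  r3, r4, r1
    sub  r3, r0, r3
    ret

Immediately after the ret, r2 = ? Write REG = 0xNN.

prologue: push r1 → mem[0xae]=0xa1, sp=0xae
prologue: push r3 → mem[0xad]=0xea, sp=0xad
body[0] add  r2, r4, #13 → r2=0xdc
body[1] sub  r2, r4, #56 → r2=0x97
body[2] sub  r2, r4, r4 → r2=0x00
body[3] sub  r2, r0, r1 → r2=0x6a
body[4] mov  r1, #0x6f → r1=0x6f
body[5] xor  r3, r4, r1 → r3=0xa0
body[6] sub  r3, r0, r3 → r3=0x6b
epilogue: pop r3=0xea, sp=0xae
epilogue: pop r1=0xa1, sp=0xaf
r2 is caller-saved → body value

REG = 0x6a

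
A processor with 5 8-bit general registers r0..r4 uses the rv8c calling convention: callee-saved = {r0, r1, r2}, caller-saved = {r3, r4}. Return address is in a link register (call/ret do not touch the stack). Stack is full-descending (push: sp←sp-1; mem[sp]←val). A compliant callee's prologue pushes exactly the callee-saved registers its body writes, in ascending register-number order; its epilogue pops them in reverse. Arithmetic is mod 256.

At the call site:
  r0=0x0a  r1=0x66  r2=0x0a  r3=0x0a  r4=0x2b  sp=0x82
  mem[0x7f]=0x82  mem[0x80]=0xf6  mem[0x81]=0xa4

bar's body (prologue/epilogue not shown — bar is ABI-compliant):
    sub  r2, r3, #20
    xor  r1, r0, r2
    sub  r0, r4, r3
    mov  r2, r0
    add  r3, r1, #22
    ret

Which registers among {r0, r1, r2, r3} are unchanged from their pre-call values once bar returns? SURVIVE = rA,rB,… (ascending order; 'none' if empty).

SURVIVE = r0,r1,r2

prologue: push r0 -> mem[0x81]=0x0a, sp=0x81
prologue: push r1 -> mem[0x80]=0x66, sp=0x80
prologue: push r2 -> mem[0x7f]=0x0a, sp=0x7f
body[0] sub  r2, r3, #20 -> r2=0xf6
body[1] xor  r1, r0, r2 -> r1=0xfc
body[2] sub  r0, r4, r3 -> r0=0x21
body[3] mov  r2, r0 -> r2=0x21
body[4] add  r3, r1, #22 -> r3=0x12
epilogue: pop r2=0x0a, sp=0x80
epilogue: pop r1=0x66, sp=0x81
epilogue: pop r0=0x0a, sp=0x82
r0: callee-saved, written=True
r1: callee-saved, written=True
r2: callee-saved, written=True
r3: caller-saved, written=True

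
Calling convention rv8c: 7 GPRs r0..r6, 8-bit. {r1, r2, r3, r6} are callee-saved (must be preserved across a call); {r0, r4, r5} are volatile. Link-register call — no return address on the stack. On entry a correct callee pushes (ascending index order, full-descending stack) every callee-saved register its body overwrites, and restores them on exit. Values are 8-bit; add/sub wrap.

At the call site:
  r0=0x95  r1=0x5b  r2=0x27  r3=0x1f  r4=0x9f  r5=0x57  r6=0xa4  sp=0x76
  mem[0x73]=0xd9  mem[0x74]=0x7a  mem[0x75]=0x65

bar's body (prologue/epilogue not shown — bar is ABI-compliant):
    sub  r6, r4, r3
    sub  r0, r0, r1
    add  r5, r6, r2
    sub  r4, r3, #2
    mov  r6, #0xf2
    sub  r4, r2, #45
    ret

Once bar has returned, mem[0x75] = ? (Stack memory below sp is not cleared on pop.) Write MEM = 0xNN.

MEM = 0xa4

prologue: push r6 → mem[0x75]=0xa4, sp=0x75
body[0] sub  r6, r4, r3 → r6=0x80
body[1] sub  r0, r0, r1 → r0=0x3a
body[2] add  r5, r6, r2 → r5=0xa7
body[3] sub  r4, r3, #2 → r4=0x1d
body[4] mov  r6, #0xf2 → r6=0xf2
body[5] sub  r4, r2, #45 → r4=0xfa
epilogue: pop r6=0xa4, sp=0x76
prologue pushed ['r6'] at ['0x75']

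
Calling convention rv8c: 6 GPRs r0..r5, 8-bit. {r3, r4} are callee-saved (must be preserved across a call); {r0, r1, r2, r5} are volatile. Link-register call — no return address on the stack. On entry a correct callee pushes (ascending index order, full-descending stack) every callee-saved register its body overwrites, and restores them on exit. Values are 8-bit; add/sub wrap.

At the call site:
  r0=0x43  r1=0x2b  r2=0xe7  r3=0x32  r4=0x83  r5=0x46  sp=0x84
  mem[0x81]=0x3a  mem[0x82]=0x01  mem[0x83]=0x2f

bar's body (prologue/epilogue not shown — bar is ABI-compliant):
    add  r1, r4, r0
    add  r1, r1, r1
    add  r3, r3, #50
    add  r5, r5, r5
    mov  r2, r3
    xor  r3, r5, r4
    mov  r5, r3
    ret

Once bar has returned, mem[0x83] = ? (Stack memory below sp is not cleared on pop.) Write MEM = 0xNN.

prologue: push r3 -> mem[0x83]=0x32, sp=0x83
body[0] add  r1, r4, r0 -> r1=0xc6
body[1] add  r1, r1, r1 -> r1=0x8c
body[2] add  r3, r3, #50 -> r3=0x64
body[3] add  r5, r5, r5 -> r5=0x8c
body[4] mov  r2, r3 -> r2=0x64
body[5] xor  r3, r5, r4 -> r3=0x0f
body[6] mov  r5, r3 -> r5=0x0f
epilogue: pop r3=0x32, sp=0x84
prologue pushed ['r3'] at ['0x83']

MEM = 0x32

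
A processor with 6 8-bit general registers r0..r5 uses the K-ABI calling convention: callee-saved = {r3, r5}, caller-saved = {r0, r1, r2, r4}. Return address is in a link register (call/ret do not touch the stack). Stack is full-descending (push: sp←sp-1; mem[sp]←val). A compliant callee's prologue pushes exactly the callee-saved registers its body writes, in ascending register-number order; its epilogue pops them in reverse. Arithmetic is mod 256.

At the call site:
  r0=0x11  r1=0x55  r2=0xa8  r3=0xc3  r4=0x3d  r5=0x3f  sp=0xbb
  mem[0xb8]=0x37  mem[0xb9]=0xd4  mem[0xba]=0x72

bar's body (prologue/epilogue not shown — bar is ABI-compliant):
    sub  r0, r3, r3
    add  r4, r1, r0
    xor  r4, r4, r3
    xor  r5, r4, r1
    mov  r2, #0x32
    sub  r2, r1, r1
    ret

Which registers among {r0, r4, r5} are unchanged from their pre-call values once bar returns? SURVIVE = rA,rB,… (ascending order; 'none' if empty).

SURVIVE = r5

prologue: push r5 -> mem[0xba]=0x3f, sp=0xba
body[0] sub  r0, r3, r3 -> r0=0x00
body[1] add  r4, r1, r0 -> r4=0x55
body[2] xor  r4, r4, r3 -> r4=0x96
body[3] xor  r5, r4, r1 -> r5=0xc3
body[4] mov  r2, #0x32 -> r2=0x32
body[5] sub  r2, r1, r1 -> r2=0x00
epilogue: pop r5=0x3f, sp=0xbb
r0: caller-saved, written=True
r4: caller-saved, written=True
r5: callee-saved, written=True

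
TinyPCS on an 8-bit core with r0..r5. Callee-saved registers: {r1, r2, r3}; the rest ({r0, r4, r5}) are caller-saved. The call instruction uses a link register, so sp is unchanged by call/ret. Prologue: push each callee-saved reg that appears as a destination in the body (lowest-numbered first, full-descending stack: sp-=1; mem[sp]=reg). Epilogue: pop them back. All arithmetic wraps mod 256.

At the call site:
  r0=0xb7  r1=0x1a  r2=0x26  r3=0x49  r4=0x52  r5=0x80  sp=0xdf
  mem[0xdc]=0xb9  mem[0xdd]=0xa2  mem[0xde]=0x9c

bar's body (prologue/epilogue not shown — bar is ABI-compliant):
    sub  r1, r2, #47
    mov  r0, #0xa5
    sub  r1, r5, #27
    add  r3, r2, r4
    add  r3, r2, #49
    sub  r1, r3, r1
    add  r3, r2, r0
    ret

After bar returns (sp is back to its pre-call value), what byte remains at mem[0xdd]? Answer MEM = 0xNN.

prologue: push r1 → mem[0xde]=0x1a, sp=0xde
prologue: push r3 → mem[0xdd]=0x49, sp=0xdd
body[0] sub  r1, r2, #47 → r1=0xf7
body[1] mov  r0, #0xa5 → r0=0xa5
body[2] sub  r1, r5, #27 → r1=0x65
body[3] add  r3, r2, r4 → r3=0x78
body[4] add  r3, r2, #49 → r3=0x57
body[5] sub  r1, r3, r1 → r1=0xf2
body[6] add  r3, r2, r0 → r3=0xcb
epilogue: pop r3=0x49, sp=0xde
epilogue: pop r1=0x1a, sp=0xdf
prologue pushed ['r1', 'r3'] at ['0xde', '0xdd']

MEM = 0x49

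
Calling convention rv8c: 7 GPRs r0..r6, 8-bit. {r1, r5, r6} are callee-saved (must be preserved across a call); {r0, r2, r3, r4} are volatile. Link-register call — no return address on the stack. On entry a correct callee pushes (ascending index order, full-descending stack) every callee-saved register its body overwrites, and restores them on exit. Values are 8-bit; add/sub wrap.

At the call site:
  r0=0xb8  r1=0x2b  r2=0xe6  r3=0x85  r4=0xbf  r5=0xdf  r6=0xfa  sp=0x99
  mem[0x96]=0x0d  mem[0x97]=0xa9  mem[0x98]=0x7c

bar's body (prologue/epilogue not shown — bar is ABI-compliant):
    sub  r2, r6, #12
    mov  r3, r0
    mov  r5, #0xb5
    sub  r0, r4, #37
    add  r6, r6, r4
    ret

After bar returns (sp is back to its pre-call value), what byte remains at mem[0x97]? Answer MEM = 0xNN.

MEM = 0xfa

prologue: push r5 → mem[0x98]=0xdf, sp=0x98
prologue: push r6 → mem[0x97]=0xfa, sp=0x97
body[0] sub  r2, r6, #12 → r2=0xee
body[1] mov  r3, r0 → r3=0xb8
body[2] mov  r5, #0xb5 → r5=0xb5
body[3] sub  r0, r4, #37 → r0=0x9a
body[4] add  r6, r6, r4 → r6=0xb9
epilogue: pop r6=0xfa, sp=0x98
epilogue: pop r5=0xdf, sp=0x99
prologue pushed ['r5', 'r6'] at ['0x98', '0x97']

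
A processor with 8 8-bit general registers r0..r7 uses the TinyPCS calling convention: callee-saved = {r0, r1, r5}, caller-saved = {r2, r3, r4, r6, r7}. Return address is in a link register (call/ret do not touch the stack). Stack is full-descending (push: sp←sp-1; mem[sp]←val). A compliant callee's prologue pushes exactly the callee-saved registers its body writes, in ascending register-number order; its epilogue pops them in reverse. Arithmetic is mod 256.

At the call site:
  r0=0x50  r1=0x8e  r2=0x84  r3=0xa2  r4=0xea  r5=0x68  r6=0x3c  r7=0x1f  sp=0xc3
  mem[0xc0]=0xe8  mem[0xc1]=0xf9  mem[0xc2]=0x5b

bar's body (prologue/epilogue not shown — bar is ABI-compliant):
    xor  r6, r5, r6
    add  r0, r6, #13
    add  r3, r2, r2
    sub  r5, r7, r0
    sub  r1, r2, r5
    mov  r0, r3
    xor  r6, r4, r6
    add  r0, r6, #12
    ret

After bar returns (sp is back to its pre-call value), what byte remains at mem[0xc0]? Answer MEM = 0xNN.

prologue: push r0 -> mem[0xc2]=0x50, sp=0xc2
prologue: push r1 -> mem[0xc1]=0x8e, sp=0xc1
prologue: push r5 -> mem[0xc0]=0x68, sp=0xc0
body[0] xor  r6, r5, r6 -> r6=0x54
body[1] add  r0, r6, #13 -> r0=0x61
body[2] add  r3, r2, r2 -> r3=0x08
body[3] sub  r5, r7, r0 -> r5=0xbe
body[4] sub  r1, r2, r5 -> r1=0xc6
body[5] mov  r0, r3 -> r0=0x08
body[6] xor  r6, r4, r6 -> r6=0xbe
body[7] add  r0, r6, #12 -> r0=0xca
epilogue: pop r5=0x68, sp=0xc1
epilogue: pop r1=0x8e, sp=0xc2
epilogue: pop r0=0x50, sp=0xc3
prologue pushed ['r0', 'r1', 'r5'] at ['0xc2', '0xc1', '0xc0']

MEM = 0x68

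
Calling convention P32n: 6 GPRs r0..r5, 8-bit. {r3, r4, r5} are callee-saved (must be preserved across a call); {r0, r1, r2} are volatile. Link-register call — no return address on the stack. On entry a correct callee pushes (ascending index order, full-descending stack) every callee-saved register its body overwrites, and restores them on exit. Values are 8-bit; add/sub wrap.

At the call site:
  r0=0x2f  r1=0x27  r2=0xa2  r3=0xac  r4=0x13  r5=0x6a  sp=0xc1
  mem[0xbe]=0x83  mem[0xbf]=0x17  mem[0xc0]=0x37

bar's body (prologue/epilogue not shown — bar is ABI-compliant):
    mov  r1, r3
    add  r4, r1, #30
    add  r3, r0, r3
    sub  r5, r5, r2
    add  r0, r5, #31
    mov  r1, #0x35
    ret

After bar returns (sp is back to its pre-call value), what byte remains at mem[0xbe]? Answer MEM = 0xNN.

prologue: push r3 -> mem[0xc0]=0xac, sp=0xc0
prologue: push r4 -> mem[0xbf]=0x13, sp=0xbf
prologue: push r5 -> mem[0xbe]=0x6a, sp=0xbe
body[0] mov  r1, r3 -> r1=0xac
body[1] add  r4, r1, #30 -> r4=0xca
body[2] add  r3, r0, r3 -> r3=0xdb
body[3] sub  r5, r5, r2 -> r5=0xc8
body[4] add  r0, r5, #31 -> r0=0xe7
body[5] mov  r1, #0x35 -> r1=0x35
epilogue: pop r5=0x6a, sp=0xbf
epilogue: pop r4=0x13, sp=0xc0
epilogue: pop r3=0xac, sp=0xc1
prologue pushed ['r3', 'r4', 'r5'] at ['0xc0', '0xbf', '0xbe']

MEM = 0x6a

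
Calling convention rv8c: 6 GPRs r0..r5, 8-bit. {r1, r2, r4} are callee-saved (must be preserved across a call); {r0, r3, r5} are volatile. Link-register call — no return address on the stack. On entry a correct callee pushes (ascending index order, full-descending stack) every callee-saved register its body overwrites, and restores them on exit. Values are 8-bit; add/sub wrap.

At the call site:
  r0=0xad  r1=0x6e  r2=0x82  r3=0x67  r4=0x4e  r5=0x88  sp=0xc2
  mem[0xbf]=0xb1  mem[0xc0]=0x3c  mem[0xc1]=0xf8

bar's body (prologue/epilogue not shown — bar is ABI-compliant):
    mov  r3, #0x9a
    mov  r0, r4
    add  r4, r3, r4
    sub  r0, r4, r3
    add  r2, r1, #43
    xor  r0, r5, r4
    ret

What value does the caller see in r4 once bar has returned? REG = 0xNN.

prologue: push r2 → mem[0xc1]=0x82, sp=0xc1
prologue: push r4 → mem[0xc0]=0x4e, sp=0xc0
body[0] mov  r3, #0x9a → r3=0x9a
body[1] mov  r0, r4 → r0=0x4e
body[2] add  r4, r3, r4 → r4=0xe8
body[3] sub  r0, r4, r3 → r0=0x4e
body[4] add  r2, r1, #43 → r2=0x99
body[5] xor  r0, r5, r4 → r0=0x60
epilogue: pop r4=0x4e, sp=0xc1
epilogue: pop r2=0x82, sp=0xc2
r4 is callee-saved → restored

REG = 0x4e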